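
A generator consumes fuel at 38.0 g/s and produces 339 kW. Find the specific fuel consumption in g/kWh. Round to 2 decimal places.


SFC = (mf / BP) * 3600
Rate = 38.0 / 339 = 0.112094 g/(s*kW)
SFC = 0.112094 * 3600 = 403.54 g/kWh


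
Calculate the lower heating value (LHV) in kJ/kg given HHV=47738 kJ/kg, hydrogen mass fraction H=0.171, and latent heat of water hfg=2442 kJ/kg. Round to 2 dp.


LHV = HHV - hfg * 9 * H
Water correction = 2442 * 9 * 0.171 = 3758.238 kJ/kg
LHV = 47738 - 3758.238 = 43979.76 kJ/kg


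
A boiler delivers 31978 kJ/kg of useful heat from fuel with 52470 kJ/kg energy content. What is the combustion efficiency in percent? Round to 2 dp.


Efficiency = (Q_useful / Q_fuel) * 100
Efficiency = (31978 / 52470) * 100
Efficiency = 0.6095 * 100 = 60.95%


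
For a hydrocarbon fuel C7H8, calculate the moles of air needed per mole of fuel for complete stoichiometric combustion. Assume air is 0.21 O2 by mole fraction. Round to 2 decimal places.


Balanced combustion: C7H8 + 9 O2 -> 7 CO2 + 4 H2O
O2 needed = C + H/4 = 7 + 8/4 = 9.00 moles
Air moles = O2 / 0.21 = 9.00 / 0.21 = 42.86 moles air


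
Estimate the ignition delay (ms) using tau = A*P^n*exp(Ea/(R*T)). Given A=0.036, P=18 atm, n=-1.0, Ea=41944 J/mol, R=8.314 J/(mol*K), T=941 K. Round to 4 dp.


tau = A * P^n * exp(Ea/(R*T))
P^n = 18^(-1.0) = 0.05555556
Ea/(R*T) = 41944/(8.314*941) = 5.361301
exp(Ea/(R*T)) = 213.001909
tau = 0.036 * 0.05555556 * 213.001909 = 0.4260 ms


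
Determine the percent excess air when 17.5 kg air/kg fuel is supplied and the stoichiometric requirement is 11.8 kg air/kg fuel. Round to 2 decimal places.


Excess air = actual - stoichiometric = 17.5 - 11.8 = 5.70 kg/kg fuel
Excess air % = (excess / stoich) * 100 = (5.70 / 11.8) * 100 = 48.31%


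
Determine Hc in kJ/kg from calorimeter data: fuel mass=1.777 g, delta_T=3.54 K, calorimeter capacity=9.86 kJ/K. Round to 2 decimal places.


Hc = C_cal * delta_T / m_fuel
Q_released = 9.86 * 3.54 = 34.9044 kJ
m_fuel = 1.777 g = 1.777/1000 kg = 0.001777 kg
Hc = 34.9044 / 0.001777 = 19642.32 kJ/kg


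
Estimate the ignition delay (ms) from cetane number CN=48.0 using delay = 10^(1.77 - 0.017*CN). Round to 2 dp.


delay = 10^(1.77 - 0.017*CN)
Exponent = 1.77 - 0.017*48.0 = 0.9540
delay = 10^0.9540 = 8.99 ms


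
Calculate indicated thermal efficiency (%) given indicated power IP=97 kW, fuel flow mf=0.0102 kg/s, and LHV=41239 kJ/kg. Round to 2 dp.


eta_ith = (IP / (mf * LHV)) * 100
Denominator = 0.0102 * 41239 = 420.6378 kW
eta_ith = (97 / 420.6378) * 100 = 23.06%


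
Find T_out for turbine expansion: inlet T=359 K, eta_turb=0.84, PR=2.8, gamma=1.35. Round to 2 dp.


T_out = T_in * (1 - eta * (1 - PR^(-(gamma-1)/gamma)))
Exponent = -(1.35-1)/1.35 = -0.25925926
PR^exp = 2.8^(-0.25925926) = 0.76572026
Factor = 1 - 0.84*(1 - 0.76572026) = 0.80320502
T_out = 359 * 0.80320502 = 288.35 K


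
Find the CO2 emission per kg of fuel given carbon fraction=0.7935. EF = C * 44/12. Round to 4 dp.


EF = C_frac * (M_CO2 / M_C)
EF = 0.7935 * (44/12)
EF = 0.7935 * 3.666667 = 2.9095 kg_CO2/kg_fuel


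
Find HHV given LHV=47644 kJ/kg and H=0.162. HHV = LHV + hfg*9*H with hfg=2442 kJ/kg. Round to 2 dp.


HHV = LHV + hfg * 9 * H
Water addition = 2442 * 9 * 0.162 = 3560.436 kJ/kg
HHV = 47644 + 3560.436 = 51204.44 kJ/kg


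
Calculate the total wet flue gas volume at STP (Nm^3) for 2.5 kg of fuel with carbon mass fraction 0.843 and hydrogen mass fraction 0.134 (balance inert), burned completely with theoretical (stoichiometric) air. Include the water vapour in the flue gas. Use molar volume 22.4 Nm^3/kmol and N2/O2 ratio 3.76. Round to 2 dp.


Per kg fuel: CO2 = (C/12 kmol)*22.4 = (0.843/12)*22.4 = 1.57360 Nm^3
Per kg fuel: H2O = (H/2 kmol)*22.4 = (0.134/2)*22.4 = 1.50080 Nm^3
O2 needed per kg fuel = C/12 + H/4 = 0.843/12 + 0.134/4 = 0.10375000 kmol
Per kg fuel: N2 = O2*3.76*22.4 = 0.10375000*3.76*22.4 = 8.73824 Nm^3
Total per kg = 1.57360 + 1.50080 + 8.73824 = 11.81264 Nm^3
Total = 11.81264 * 2.5 = 29.53 Nm^3


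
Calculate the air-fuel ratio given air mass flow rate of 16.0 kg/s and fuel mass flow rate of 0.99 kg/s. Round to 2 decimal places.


AFR = m_air / m_fuel
AFR = 16.0 / 0.99 = 16.16


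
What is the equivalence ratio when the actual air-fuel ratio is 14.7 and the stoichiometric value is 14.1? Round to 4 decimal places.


phi = AFR_stoich / AFR_actual
phi = 14.1 / 14.7 = 0.9592


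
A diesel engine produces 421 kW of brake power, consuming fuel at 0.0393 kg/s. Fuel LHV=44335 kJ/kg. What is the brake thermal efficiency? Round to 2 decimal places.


eta_BTE = (BP / (mf * LHV)) * 100
Denominator = 0.0393 * 44335 = 1742.3655 kW
eta_BTE = (421 / 1742.3655) * 100 = 24.16%


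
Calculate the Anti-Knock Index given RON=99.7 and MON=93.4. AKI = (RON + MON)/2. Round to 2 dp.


AKI = (RON + MON) / 2
AKI = (99.7 + 93.4) / 2
AKI = 193.1 / 2 = 96.55


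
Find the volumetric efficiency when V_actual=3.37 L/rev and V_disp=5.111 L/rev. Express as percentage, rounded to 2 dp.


eta_v = (V_actual / V_disp) * 100
Ratio = 3.37 / 5.111 = 0.6594
eta_v = 0.6594 * 100 = 65.94%


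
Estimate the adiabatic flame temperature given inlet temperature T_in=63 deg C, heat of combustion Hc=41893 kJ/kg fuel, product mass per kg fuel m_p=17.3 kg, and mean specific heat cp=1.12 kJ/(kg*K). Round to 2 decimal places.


T_ad = T_in + Hc / (m_p * cp)
Denominator = 17.3 * 1.12 = 19.3760
Temperature rise = 41893 / 19.3760 = 2162.11 K
T_ad = 63 + 2162.11 = 2225.11 deg C


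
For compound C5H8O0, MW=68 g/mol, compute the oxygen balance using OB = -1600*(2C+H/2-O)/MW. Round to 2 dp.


OB = -1600 * (2C + H/2 - O) / MW
Inner = 2*5 + 8/2 - 0 = 14.00
OB = -1600 * 14.00 / 68 = -329.41%


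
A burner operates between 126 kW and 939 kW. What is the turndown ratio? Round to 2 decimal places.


TDR = Q_max / Q_min
TDR = 939 / 126 = 7.45


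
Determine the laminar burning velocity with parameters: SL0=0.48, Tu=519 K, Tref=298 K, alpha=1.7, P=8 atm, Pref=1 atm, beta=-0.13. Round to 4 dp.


SL = SL0 * (Tu/Tref)^alpha * (P/Pref)^beta
T ratio = 519/298 = 1.74161074
(T ratio)^alpha = 1.74161074^1.7 = 2.568129
(P/Pref)^beta = 8^(-0.13) = 0.763130
SL = 0.48 * 2.568129 * 0.763130 = 0.9407 m/s


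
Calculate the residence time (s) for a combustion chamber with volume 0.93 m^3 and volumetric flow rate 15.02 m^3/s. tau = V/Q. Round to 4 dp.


tau = V / Q_flow
tau = 0.93 / 15.02 = 0.0619 s


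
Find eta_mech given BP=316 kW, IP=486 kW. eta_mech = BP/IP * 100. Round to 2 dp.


eta_mech = (BP / IP) * 100
Ratio = 316 / 486 = 0.6502
eta_mech = 0.6502 * 100 = 65.02%


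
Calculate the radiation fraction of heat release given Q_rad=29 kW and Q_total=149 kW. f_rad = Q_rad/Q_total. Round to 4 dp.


f_rad = Q_rad / Q_total
f_rad = 29 / 149 = 0.1946


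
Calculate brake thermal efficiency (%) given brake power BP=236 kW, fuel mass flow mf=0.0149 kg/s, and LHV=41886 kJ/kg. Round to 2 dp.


eta_BTE = (BP / (mf * LHV)) * 100
Denominator = 0.0149 * 41886 = 624.1014 kW
eta_BTE = (236 / 624.1014) * 100 = 37.81%


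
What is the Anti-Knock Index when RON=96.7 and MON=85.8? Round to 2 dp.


AKI = (RON + MON) / 2
AKI = (96.7 + 85.8) / 2
AKI = 182.5 / 2 = 91.25


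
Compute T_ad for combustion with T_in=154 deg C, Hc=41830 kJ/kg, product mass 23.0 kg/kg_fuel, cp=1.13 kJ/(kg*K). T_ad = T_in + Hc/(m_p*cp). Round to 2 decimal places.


T_ad = T_in + Hc / (m_p * cp)
Denominator = 23.0 * 1.13 = 25.9900
Temperature rise = 41830 / 25.9900 = 1609.47 K
T_ad = 154 + 1609.47 = 1763.47 deg C


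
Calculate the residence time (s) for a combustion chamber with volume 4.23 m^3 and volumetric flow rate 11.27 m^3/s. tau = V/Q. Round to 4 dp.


tau = V / Q_flow
tau = 4.23 / 11.27 = 0.3753 s


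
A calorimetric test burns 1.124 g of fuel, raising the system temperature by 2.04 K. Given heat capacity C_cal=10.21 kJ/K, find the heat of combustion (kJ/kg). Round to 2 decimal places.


Hc = C_cal * delta_T / m_fuel
Q_released = 10.21 * 2.04 = 20.8284 kJ
m_fuel = 1.124 g = 1.124/1000 kg = 0.001124 kg
Hc = 20.8284 / 0.001124 = 18530.60 kJ/kg


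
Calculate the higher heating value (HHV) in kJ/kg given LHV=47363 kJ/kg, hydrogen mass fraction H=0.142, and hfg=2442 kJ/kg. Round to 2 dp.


HHV = LHV + hfg * 9 * H
Water addition = 2442 * 9 * 0.142 = 3120.876 kJ/kg
HHV = 47363 + 3120.876 = 50483.88 kJ/kg


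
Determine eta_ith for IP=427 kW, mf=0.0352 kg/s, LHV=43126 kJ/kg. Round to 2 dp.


eta_ith = (IP / (mf * LHV)) * 100
Denominator = 0.0352 * 43126 = 1518.0352 kW
eta_ith = (427 / 1518.0352) * 100 = 28.13%


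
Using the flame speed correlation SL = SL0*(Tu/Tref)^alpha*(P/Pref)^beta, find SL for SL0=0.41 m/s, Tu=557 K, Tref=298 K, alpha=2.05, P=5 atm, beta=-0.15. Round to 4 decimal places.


SL = SL0 * (Tu/Tref)^alpha * (P/Pref)^beta
T ratio = 557/298 = 1.86912752
(T ratio)^alpha = 1.86912752^2.05 = 3.604623
(P/Pref)^beta = 5^(-0.15) = 0.785515
SL = 0.41 * 3.604623 * 0.785515 = 1.1609 m/s


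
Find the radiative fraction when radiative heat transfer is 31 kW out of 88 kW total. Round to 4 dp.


f_rad = Q_rad / Q_total
f_rad = 31 / 88 = 0.3523


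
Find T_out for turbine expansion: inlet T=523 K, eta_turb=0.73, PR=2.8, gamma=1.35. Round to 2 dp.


T_out = T_in * (1 - eta * (1 - PR^(-(gamma-1)/gamma)))
Exponent = -(1.35-1)/1.35 = -0.25925926
PR^exp = 2.8^(-0.25925926) = 0.76572026
Factor = 1 - 0.73*(1 - 0.76572026) = 0.82897579
T_out = 523 * 0.82897579 = 433.55 K


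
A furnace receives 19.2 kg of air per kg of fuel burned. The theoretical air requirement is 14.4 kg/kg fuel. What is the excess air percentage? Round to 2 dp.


Excess air = actual - stoichiometric = 19.2 - 14.4 = 4.80 kg/kg fuel
Excess air % = (excess / stoich) * 100 = (4.80 / 14.4) * 100 = 33.33%


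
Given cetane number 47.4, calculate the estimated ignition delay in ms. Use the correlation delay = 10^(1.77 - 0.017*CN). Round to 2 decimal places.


delay = 10^(1.77 - 0.017*CN)
Exponent = 1.77 - 0.017*47.4 = 0.9642
delay = 10^0.9642 = 9.21 ms


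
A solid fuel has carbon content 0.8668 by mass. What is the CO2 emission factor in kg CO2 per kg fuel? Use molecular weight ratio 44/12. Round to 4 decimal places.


EF = C_frac * (M_CO2 / M_C)
EF = 0.8668 * (44/12)
EF = 0.8668 * 3.666667 = 3.1783 kg_CO2/kg_fuel


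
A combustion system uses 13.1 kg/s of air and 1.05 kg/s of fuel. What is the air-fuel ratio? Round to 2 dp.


AFR = m_air / m_fuel
AFR = 13.1 / 1.05 = 12.48


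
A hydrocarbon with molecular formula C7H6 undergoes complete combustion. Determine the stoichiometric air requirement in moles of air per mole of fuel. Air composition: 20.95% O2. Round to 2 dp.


Balanced combustion: C7H6 + 8.5 O2 -> 7 CO2 + 3 H2O
O2 needed = C + H/4 = 7 + 6/4 = 8.50 moles
Air moles = O2 / 0.2095 = 8.50 / 0.2095 = 40.57 moles air


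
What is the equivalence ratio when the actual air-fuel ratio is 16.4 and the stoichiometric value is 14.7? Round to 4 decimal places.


phi = AFR_stoich / AFR_actual
phi = 14.7 / 16.4 = 0.8963


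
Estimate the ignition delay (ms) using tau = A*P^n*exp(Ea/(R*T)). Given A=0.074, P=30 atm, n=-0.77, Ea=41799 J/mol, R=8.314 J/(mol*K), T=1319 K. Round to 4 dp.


tau = A * P^n * exp(Ea/(R*T))
P^n = 30^(-0.77) = 0.07288139
Ea/(R*T) = 41799/(8.314*1319) = 3.811633
exp(Ea/(R*T)) = 45.224229
tau = 0.074 * 0.07288139 * 45.224229 = 0.2439 ms


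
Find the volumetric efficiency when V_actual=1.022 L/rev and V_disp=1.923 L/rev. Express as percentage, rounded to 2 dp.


eta_v = (V_actual / V_disp) * 100
Ratio = 1.022 / 1.923 = 0.5315
eta_v = 0.5315 * 100 = 53.15%


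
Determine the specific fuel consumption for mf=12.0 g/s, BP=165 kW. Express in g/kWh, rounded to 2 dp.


SFC = (mf / BP) * 3600
Rate = 12.0 / 165 = 0.072727 g/(s*kW)
SFC = 0.072727 * 3600 = 261.82 g/kWh


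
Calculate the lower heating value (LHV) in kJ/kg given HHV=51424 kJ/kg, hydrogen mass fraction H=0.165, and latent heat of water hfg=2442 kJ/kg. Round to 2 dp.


LHV = HHV - hfg * 9 * H
Water correction = 2442 * 9 * 0.165 = 3626.370 kJ/kg
LHV = 51424 - 3626.370 = 47797.63 kJ/kg


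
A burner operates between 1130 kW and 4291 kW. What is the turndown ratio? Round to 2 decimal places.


TDR = Q_max / Q_min
TDR = 4291 / 1130 = 3.80


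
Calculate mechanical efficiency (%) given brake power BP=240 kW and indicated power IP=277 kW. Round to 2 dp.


eta_mech = (BP / IP) * 100
Ratio = 240 / 277 = 0.8664
eta_mech = 0.8664 * 100 = 86.64%


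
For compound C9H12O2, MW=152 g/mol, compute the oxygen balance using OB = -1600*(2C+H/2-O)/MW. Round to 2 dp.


OB = -1600 * (2C + H/2 - O) / MW
Inner = 2*9 + 12/2 - 2 = 22.00
OB = -1600 * 22.00 / 152 = -231.58%


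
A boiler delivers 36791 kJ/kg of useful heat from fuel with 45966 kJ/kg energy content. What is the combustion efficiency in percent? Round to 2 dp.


Efficiency = (Q_useful / Q_fuel) * 100
Efficiency = (36791 / 45966) * 100
Efficiency = 0.8004 * 100 = 80.04%


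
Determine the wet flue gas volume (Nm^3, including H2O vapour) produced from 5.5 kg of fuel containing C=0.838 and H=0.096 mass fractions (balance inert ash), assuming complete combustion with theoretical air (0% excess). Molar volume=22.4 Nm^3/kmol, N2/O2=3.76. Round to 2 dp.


Per kg fuel: CO2 = (C/12 kmol)*22.4 = (0.838/12)*22.4 = 1.56427 Nm^3
Per kg fuel: H2O = (H/2 kmol)*22.4 = (0.096/2)*22.4 = 1.07520 Nm^3
O2 needed per kg fuel = C/12 + H/4 = 0.838/12 + 0.096/4 = 0.09383333 kmol
Per kg fuel: N2 = O2*3.76*22.4 = 0.09383333*3.76*22.4 = 7.90302 Nm^3
Total per kg = 1.56427 + 1.07520 + 7.90302 = 10.54249 Nm^3
Total = 10.54249 * 5.5 = 57.98 Nm^3


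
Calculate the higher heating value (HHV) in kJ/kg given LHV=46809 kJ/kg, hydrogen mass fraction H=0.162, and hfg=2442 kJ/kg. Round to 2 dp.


HHV = LHV + hfg * 9 * H
Water addition = 2442 * 9 * 0.162 = 3560.436 kJ/kg
HHV = 46809 + 3560.436 = 50369.44 kJ/kg


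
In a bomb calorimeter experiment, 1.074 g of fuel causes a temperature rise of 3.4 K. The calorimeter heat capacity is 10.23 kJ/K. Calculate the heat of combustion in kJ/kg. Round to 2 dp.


Hc = C_cal * delta_T / m_fuel
Q_released = 10.23 * 3.4 = 34.7820 kJ
m_fuel = 1.074 g = 1.074/1000 kg = 0.001074 kg
Hc = 34.7820 / 0.001074 = 32385.47 kJ/kg


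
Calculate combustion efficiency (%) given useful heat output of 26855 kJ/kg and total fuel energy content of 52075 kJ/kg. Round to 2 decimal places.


Efficiency = (Q_useful / Q_fuel) * 100
Efficiency = (26855 / 52075) * 100
Efficiency = 0.5157 * 100 = 51.57%


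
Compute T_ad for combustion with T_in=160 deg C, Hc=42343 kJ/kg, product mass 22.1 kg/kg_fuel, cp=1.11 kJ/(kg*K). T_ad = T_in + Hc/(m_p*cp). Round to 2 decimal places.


T_ad = T_in + Hc / (m_p * cp)
Denominator = 22.1 * 1.11 = 24.5310
Temperature rise = 42343 / 24.5310 = 1726.10 K
T_ad = 160 + 1726.10 = 1886.10 deg C


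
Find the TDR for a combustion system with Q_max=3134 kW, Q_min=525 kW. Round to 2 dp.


TDR = Q_max / Q_min
TDR = 3134 / 525 = 5.97


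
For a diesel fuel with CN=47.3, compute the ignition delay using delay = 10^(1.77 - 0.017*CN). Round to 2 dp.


delay = 10^(1.77 - 0.017*CN)
Exponent = 1.77 - 0.017*47.3 = 0.9659
delay = 10^0.9659 = 9.24 ms


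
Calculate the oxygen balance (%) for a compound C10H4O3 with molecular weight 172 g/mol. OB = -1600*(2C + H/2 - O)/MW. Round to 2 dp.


OB = -1600 * (2C + H/2 - O) / MW
Inner = 2*10 + 4/2 - 3 = 19.00
OB = -1600 * 19.00 / 172 = -176.74%


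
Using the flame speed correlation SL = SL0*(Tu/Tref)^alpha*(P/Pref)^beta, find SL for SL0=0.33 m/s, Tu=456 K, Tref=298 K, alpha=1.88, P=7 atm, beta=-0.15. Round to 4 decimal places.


SL = SL0 * (Tu/Tref)^alpha * (P/Pref)^beta
T ratio = 456/298 = 1.53020134
(T ratio)^alpha = 1.53020134^1.88 = 2.224986
(P/Pref)^beta = 7^(-0.15) = 0.746853
SL = 0.33 * 2.224986 * 0.746853 = 0.5484 m/s


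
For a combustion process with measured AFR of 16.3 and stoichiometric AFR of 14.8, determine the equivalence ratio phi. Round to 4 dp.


phi = AFR_stoich / AFR_actual
phi = 14.8 / 16.3 = 0.9080


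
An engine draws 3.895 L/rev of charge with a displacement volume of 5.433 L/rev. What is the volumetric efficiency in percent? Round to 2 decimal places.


eta_v = (V_actual / V_disp) * 100
Ratio = 3.895 / 5.433 = 0.7169
eta_v = 0.7169 * 100 = 71.69%


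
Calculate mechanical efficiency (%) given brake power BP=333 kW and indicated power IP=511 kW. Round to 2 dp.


eta_mech = (BP / IP) * 100
Ratio = 333 / 511 = 0.6517
eta_mech = 0.6517 * 100 = 65.17%


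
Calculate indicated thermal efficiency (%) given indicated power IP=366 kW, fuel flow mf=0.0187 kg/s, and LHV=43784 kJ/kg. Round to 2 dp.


eta_ith = (IP / (mf * LHV)) * 100
Denominator = 0.0187 * 43784 = 818.7608 kW
eta_ith = (366 / 818.7608) * 100 = 44.70%


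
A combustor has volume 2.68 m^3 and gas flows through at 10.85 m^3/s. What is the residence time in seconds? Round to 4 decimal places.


tau = V / Q_flow
tau = 2.68 / 10.85 = 0.2470 s


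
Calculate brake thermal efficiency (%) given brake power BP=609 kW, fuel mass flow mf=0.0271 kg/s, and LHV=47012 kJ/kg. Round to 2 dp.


eta_BTE = (BP / (mf * LHV)) * 100
Denominator = 0.0271 * 47012 = 1274.0252 kW
eta_BTE = (609 / 1274.0252) * 100 = 47.80%


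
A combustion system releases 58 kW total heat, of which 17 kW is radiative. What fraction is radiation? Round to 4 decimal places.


f_rad = Q_rad / Q_total
f_rad = 17 / 58 = 0.2931


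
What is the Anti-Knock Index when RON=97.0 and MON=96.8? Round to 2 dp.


AKI = (RON + MON) / 2
AKI = (97.0 + 96.8) / 2
AKI = 193.8 / 2 = 96.90


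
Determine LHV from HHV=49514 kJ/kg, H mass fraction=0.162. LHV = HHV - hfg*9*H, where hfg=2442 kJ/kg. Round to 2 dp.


LHV = HHV - hfg * 9 * H
Water correction = 2442 * 9 * 0.162 = 3560.436 kJ/kg
LHV = 49514 - 3560.436 = 45953.56 kJ/kg


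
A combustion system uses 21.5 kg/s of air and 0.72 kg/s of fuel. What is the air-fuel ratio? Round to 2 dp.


AFR = m_air / m_fuel
AFR = 21.5 / 0.72 = 29.86


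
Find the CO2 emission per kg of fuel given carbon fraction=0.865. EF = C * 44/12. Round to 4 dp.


EF = C_frac * (M_CO2 / M_C)
EF = 0.865 * (44/12)
EF = 0.865 * 3.666667 = 3.1717 kg_CO2/kg_fuel


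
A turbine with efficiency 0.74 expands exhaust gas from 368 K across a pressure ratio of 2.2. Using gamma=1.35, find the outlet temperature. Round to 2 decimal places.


T_out = T_in * (1 - eta * (1 - PR^(-(gamma-1)/gamma)))
Exponent = -(1.35-1)/1.35 = -0.25925926
PR^exp = 2.2^(-0.25925926) = 0.81512413
Factor = 1 - 0.74*(1 - 0.81512413) = 0.86319186
T_out = 368 * 0.86319186 = 317.65 K


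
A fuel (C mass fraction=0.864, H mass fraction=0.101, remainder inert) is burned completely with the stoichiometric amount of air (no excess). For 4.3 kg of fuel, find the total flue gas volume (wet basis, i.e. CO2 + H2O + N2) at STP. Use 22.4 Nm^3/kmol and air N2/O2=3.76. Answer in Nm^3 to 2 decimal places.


Per kg fuel: CO2 = (C/12 kmol)*22.4 = (0.864/12)*22.4 = 1.61280 Nm^3
Per kg fuel: H2O = (H/2 kmol)*22.4 = (0.101/2)*22.4 = 1.13120 Nm^3
O2 needed per kg fuel = C/12 + H/4 = 0.864/12 + 0.101/4 = 0.09725000 kmol
Per kg fuel: N2 = O2*3.76*22.4 = 0.09725000*3.76*22.4 = 8.19078 Nm^3
Total per kg = 1.61280 + 1.13120 + 8.19078 = 10.93478 Nm^3
Total = 10.93478 * 4.3 = 47.02 Nm^3


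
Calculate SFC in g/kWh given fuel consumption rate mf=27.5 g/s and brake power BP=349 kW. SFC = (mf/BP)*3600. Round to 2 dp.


SFC = (mf / BP) * 3600
Rate = 27.5 / 349 = 0.078797 g/(s*kW)
SFC = 0.078797 * 3600 = 283.67 g/kWh


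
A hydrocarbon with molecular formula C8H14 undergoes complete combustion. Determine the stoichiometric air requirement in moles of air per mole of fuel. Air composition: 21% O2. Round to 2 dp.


Balanced combustion: C8H14 + 11.5 O2 -> 8 CO2 + 7 H2O
O2 needed = C + H/4 = 8 + 14/4 = 11.50 moles
Air moles = O2 / 0.21 = 11.50 / 0.21 = 54.76 moles air


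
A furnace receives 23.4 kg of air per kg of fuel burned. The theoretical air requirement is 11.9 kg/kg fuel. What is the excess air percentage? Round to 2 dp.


Excess air = actual - stoichiometric = 23.4 - 11.9 = 11.50 kg/kg fuel
Excess air % = (excess / stoich) * 100 = (11.50 / 11.9) * 100 = 96.64%


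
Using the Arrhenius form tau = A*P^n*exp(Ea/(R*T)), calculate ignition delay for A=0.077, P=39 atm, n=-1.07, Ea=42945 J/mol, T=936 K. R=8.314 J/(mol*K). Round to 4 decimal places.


tau = A * P^n * exp(Ea/(R*T))
P^n = 39^(-1.07) = 0.01984088
Ea/(R*T) = 42945/(8.314*936) = 5.518572
exp(Ea/(R*T)) = 249.278892
tau = 0.077 * 0.01984088 * 249.278892 = 0.3808 ms


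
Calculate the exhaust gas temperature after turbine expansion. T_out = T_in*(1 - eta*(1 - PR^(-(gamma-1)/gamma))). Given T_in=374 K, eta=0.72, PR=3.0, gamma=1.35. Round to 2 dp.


T_out = T_in * (1 - eta * (1 - PR^(-(gamma-1)/gamma)))
Exponent = -(1.35-1)/1.35 = -0.25925926
PR^exp = 3.0^(-0.25925926) = 0.75214556
Factor = 1 - 0.72*(1 - 0.75214556) = 0.82154480
T_out = 374 * 0.82154480 = 307.26 K


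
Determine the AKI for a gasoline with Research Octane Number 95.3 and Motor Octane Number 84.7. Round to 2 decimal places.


AKI = (RON + MON) / 2
AKI = (95.3 + 84.7) / 2
AKI = 180.0 / 2 = 90.00


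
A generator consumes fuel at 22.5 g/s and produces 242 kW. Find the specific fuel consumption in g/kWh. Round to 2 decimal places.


SFC = (mf / BP) * 3600
Rate = 22.5 / 242 = 0.092975 g/(s*kW)
SFC = 0.092975 * 3600 = 334.71 g/kWh


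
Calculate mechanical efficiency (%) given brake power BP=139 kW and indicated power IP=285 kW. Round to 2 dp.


eta_mech = (BP / IP) * 100
Ratio = 139 / 285 = 0.4877
eta_mech = 0.4877 * 100 = 48.77%


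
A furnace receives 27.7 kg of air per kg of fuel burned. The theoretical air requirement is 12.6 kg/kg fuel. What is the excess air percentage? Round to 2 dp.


Excess air = actual - stoichiometric = 27.7 - 12.6 = 15.10 kg/kg fuel
Excess air % = (excess / stoich) * 100 = (15.10 / 12.6) * 100 = 119.84%


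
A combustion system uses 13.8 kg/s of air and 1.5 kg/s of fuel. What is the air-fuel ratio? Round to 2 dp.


AFR = m_air / m_fuel
AFR = 13.8 / 1.5 = 9.20


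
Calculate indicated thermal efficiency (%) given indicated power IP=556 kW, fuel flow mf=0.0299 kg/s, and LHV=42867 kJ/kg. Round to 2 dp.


eta_ith = (IP / (mf * LHV)) * 100
Denominator = 0.0299 * 42867 = 1281.7233 kW
eta_ith = (556 / 1281.7233) * 100 = 43.38%


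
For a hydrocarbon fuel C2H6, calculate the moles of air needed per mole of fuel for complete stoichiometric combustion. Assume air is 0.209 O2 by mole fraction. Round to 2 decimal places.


Balanced combustion: C2H6 + 3.5 O2 -> 2 CO2 + 3 H2O
O2 needed = C + H/4 = 2 + 6/4 = 3.50 moles
Air moles = O2 / 0.209 = 3.50 / 0.209 = 16.75 moles air


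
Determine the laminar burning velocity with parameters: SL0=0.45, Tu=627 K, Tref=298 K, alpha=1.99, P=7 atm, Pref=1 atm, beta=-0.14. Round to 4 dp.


SL = SL0 * (Tu/Tref)^alpha * (P/Pref)^beta
T ratio = 627/298 = 2.10402685
(T ratio)^alpha = 2.10402685^1.99 = 4.394121
(P/Pref)^beta = 7^(-0.14) = 0.761529
SL = 0.45 * 4.394121 * 0.761529 = 1.5058 m/s


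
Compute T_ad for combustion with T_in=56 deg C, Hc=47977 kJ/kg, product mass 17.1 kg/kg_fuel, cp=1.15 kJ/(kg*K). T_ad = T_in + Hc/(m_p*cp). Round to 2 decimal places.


T_ad = T_in + Hc / (m_p * cp)
Denominator = 17.1 * 1.15 = 19.6650
Temperature rise = 47977 / 19.6650 = 2439.72 K
T_ad = 56 + 2439.72 = 2495.72 deg C


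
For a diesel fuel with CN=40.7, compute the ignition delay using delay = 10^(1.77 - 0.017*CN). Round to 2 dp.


delay = 10^(1.77 - 0.017*CN)
Exponent = 1.77 - 0.017*40.7 = 1.0781
delay = 10^1.0781 = 11.97 ms


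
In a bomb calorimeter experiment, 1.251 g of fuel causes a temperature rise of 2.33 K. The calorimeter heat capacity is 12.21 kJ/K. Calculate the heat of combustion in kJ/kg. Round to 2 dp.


Hc = C_cal * delta_T / m_fuel
Q_released = 12.21 * 2.33 = 28.4493 kJ
m_fuel = 1.251 g = 1.251/1000 kg = 0.001251 kg
Hc = 28.4493 / 0.001251 = 22741.25 kJ/kg


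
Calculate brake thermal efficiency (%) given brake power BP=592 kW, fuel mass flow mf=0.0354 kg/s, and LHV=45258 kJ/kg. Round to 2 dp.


eta_BTE = (BP / (mf * LHV)) * 100
Denominator = 0.0354 * 45258 = 1602.1332 kW
eta_BTE = (592 / 1602.1332) * 100 = 36.95%


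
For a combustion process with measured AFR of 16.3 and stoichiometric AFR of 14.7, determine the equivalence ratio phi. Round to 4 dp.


phi = AFR_stoich / AFR_actual
phi = 14.7 / 16.3 = 0.9018


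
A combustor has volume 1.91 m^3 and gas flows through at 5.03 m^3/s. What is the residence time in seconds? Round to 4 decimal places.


tau = V / Q_flow
tau = 1.91 / 5.03 = 0.3797 s


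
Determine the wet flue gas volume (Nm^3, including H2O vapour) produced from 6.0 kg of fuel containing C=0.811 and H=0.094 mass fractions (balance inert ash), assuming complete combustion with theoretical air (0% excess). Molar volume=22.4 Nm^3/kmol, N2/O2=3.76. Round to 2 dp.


Per kg fuel: CO2 = (C/12 kmol)*22.4 = (0.811/12)*22.4 = 1.51387 Nm^3
Per kg fuel: H2O = (H/2 kmol)*22.4 = (0.094/2)*22.4 = 1.05280 Nm^3
O2 needed per kg fuel = C/12 + H/4 = 0.811/12 + 0.094/4 = 0.09108333 kmol
Per kg fuel: N2 = O2*3.76*22.4 = 0.09108333*3.76*22.4 = 7.67140 Nm^3
Total per kg = 1.51387 + 1.05280 + 7.67140 = 10.23807 Nm^3
Total = 10.23807 * 6.0 = 61.43 Nm^3


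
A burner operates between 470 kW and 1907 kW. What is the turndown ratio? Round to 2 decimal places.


TDR = Q_max / Q_min
TDR = 1907 / 470 = 4.06


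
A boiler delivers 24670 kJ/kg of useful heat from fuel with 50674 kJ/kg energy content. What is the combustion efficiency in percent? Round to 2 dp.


Efficiency = (Q_useful / Q_fuel) * 100
Efficiency = (24670 / 50674) * 100
Efficiency = 0.4868 * 100 = 48.68%


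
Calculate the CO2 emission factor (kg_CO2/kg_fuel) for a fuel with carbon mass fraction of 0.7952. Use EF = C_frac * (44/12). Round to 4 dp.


EF = C_frac * (M_CO2 / M_C)
EF = 0.7952 * (44/12)
EF = 0.7952 * 3.666667 = 2.9157 kg_CO2/kg_fuel


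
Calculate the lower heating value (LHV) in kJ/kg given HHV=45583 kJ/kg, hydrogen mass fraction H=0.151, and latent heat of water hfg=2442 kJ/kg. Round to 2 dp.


LHV = HHV - hfg * 9 * H
Water correction = 2442 * 9 * 0.151 = 3318.678 kJ/kg
LHV = 45583 - 3318.678 = 42264.32 kJ/kg


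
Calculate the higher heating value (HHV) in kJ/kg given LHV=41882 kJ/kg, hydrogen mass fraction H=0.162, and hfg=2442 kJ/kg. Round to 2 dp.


HHV = LHV + hfg * 9 * H
Water addition = 2442 * 9 * 0.162 = 3560.436 kJ/kg
HHV = 41882 + 3560.436 = 45442.44 kJ/kg


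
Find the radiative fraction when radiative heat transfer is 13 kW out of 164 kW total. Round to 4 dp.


f_rad = Q_rad / Q_total
f_rad = 13 / 164 = 0.0793


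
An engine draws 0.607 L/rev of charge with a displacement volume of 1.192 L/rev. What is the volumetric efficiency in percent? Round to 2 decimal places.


eta_v = (V_actual / V_disp) * 100
Ratio = 0.607 / 1.192 = 0.5092
eta_v = 0.5092 * 100 = 50.92%


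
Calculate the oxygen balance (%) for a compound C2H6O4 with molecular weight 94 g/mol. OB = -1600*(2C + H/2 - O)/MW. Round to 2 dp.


OB = -1600 * (2C + H/2 - O) / MW
Inner = 2*2 + 6/2 - 4 = 3.00
OB = -1600 * 3.00 / 94 = -51.06%


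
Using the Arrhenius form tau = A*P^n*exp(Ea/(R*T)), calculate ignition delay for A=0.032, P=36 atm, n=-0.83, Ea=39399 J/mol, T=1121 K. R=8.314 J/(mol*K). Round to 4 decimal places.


tau = A * P^n * exp(Ea/(R*T))
P^n = 36^(-0.83) = 0.05108212
Ea/(R*T) = 39399/(8.314*1121) = 4.227363
exp(Ea/(R*T)) = 68.536280
tau = 0.032 * 0.05108212 * 68.536280 = 0.1120 ms


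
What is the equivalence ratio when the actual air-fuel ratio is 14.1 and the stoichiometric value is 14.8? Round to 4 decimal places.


phi = AFR_stoich / AFR_actual
phi = 14.8 / 14.1 = 1.0496


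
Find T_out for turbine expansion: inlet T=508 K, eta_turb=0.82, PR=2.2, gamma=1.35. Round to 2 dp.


T_out = T_in * (1 - eta * (1 - PR^(-(gamma-1)/gamma)))
Exponent = -(1.35-1)/1.35 = -0.25925926
PR^exp = 2.2^(-0.25925926) = 0.81512413
Factor = 1 - 0.82*(1 - 0.81512413) = 0.84840179
T_out = 508 * 0.84840179 = 430.99 K


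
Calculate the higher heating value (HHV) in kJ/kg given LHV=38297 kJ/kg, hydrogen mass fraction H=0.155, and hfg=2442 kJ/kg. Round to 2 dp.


HHV = LHV + hfg * 9 * H
Water addition = 2442 * 9 * 0.155 = 3406.590 kJ/kg
HHV = 38297 + 3406.590 = 41703.59 kJ/kg


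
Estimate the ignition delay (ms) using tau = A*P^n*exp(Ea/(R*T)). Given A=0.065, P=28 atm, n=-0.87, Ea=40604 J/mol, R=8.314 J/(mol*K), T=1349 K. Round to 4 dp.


tau = A * P^n * exp(Ea/(R*T))
P^n = 28^(-0.87) = 0.05507728
Ea/(R*T) = 40604/(8.314*1349) = 3.620319
exp(Ea/(R*T)) = 37.349483
tau = 0.065 * 0.05507728 * 37.349483 = 0.1337 ms


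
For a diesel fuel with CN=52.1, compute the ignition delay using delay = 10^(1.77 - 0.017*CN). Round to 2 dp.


delay = 10^(1.77 - 0.017*CN)
Exponent = 1.77 - 0.017*52.1 = 0.8843
delay = 10^0.8843 = 7.66 ms


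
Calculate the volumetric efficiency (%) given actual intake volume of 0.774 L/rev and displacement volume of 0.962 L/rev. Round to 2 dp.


eta_v = (V_actual / V_disp) * 100
Ratio = 0.774 / 0.962 = 0.8046
eta_v = 0.8046 * 100 = 80.46%


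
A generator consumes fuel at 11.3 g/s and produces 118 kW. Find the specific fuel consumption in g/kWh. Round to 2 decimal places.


SFC = (mf / BP) * 3600
Rate = 11.3 / 118 = 0.095763 g/(s*kW)
SFC = 0.095763 * 3600 = 344.75 g/kWh


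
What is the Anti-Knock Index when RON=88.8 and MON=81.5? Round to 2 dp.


AKI = (RON + MON) / 2
AKI = (88.8 + 81.5) / 2
AKI = 170.3 / 2 = 85.15


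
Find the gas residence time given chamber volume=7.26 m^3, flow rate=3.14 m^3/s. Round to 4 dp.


tau = V / Q_flow
tau = 7.26 / 3.14 = 2.3121 s


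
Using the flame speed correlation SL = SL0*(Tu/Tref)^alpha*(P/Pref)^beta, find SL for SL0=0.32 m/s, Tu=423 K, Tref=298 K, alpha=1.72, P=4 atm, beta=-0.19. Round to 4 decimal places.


SL = SL0 * (Tu/Tref)^alpha * (P/Pref)^beta
T ratio = 423/298 = 1.41946309
(T ratio)^alpha = 1.41946309^1.72 = 1.826642
(P/Pref)^beta = 4^(-0.19) = 0.768438
SL = 0.32 * 1.826642 * 0.768438 = 0.4492 m/s


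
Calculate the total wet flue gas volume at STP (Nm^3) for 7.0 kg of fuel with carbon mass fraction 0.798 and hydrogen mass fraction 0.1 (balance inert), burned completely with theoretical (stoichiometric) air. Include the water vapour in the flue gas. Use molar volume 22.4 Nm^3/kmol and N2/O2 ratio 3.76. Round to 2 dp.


Per kg fuel: CO2 = (C/12 kmol)*22.4 = (0.798/12)*22.4 = 1.48960 Nm^3
Per kg fuel: H2O = (H/2 kmol)*22.4 = (0.1/2)*22.4 = 1.12000 Nm^3
O2 needed per kg fuel = C/12 + H/4 = 0.798/12 + 0.1/4 = 0.09150000 kmol
Per kg fuel: N2 = O2*3.76*22.4 = 0.09150000*3.76*22.4 = 7.70650 Nm^3
Total per kg = 1.48960 + 1.12000 + 7.70650 = 10.31610 Nm^3
Total = 10.31610 * 7.0 = 72.21 Nm^3


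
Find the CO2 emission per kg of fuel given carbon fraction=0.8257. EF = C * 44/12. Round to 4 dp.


EF = C_frac * (M_CO2 / M_C)
EF = 0.8257 * (44/12)
EF = 0.8257 * 3.666667 = 3.0276 kg_CO2/kg_fuel


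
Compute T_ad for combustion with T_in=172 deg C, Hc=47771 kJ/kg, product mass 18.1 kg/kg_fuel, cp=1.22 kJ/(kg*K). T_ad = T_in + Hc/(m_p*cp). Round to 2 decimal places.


T_ad = T_in + Hc / (m_p * cp)
Denominator = 18.1 * 1.22 = 22.0820
Temperature rise = 47771 / 22.0820 = 2163.35 K
T_ad = 172 + 2163.35 = 2335.35 deg C


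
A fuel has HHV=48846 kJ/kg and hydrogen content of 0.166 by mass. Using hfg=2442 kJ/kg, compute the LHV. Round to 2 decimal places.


LHV = HHV - hfg * 9 * H
Water correction = 2442 * 9 * 0.166 = 3648.348 kJ/kg
LHV = 48846 - 3648.348 = 45197.65 kJ/kg


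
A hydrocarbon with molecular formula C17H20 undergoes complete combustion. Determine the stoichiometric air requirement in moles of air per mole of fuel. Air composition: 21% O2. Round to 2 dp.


Balanced combustion: C17H20 + 22 O2 -> 17 CO2 + 10 H2O
O2 needed = C + H/4 = 17 + 20/4 = 22.00 moles
Air moles = O2 / 0.21 = 22.00 / 0.21 = 104.76 moles air


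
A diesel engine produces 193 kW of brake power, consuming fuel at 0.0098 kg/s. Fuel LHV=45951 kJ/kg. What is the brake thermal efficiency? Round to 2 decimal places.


eta_BTE = (BP / (mf * LHV)) * 100
Denominator = 0.0098 * 45951 = 450.3198 kW
eta_BTE = (193 / 450.3198) * 100 = 42.86%


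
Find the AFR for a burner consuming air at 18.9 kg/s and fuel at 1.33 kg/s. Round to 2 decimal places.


AFR = m_air / m_fuel
AFR = 18.9 / 1.33 = 14.21


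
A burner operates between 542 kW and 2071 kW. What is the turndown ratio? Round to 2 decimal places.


TDR = Q_max / Q_min
TDR = 2071 / 542 = 3.82


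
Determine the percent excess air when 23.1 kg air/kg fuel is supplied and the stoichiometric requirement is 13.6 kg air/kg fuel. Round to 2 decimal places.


Excess air = actual - stoichiometric = 23.1 - 13.6 = 9.50 kg/kg fuel
Excess air % = (excess / stoich) * 100 = (9.50 / 13.6) * 100 = 69.85%


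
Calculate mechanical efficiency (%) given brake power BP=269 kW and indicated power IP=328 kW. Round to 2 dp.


eta_mech = (BP / IP) * 100
Ratio = 269 / 328 = 0.8201
eta_mech = 0.8201 * 100 = 82.01%


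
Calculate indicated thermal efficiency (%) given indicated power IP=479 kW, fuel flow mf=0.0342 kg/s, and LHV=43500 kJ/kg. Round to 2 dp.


eta_ith = (IP / (mf * LHV)) * 100
Denominator = 0.0342 * 43500 = 1487.7000 kW
eta_ith = (479 / 1487.7000) * 100 = 32.20%


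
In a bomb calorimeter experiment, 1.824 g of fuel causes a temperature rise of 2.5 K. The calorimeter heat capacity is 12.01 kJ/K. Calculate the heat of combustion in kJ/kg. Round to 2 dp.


Hc = C_cal * delta_T / m_fuel
Q_released = 12.01 * 2.5 = 30.0250 kJ
m_fuel = 1.824 g = 1.824/1000 kg = 0.001824 kg
Hc = 30.0250 / 0.001824 = 16461.07 kJ/kg


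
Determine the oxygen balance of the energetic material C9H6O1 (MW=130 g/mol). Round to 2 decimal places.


OB = -1600 * (2C + H/2 - O) / MW
Inner = 2*9 + 6/2 - 1 = 20.00
OB = -1600 * 20.00 / 130 = -246.15%


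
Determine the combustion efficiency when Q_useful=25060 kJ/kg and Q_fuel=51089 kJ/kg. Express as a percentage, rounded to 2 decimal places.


Efficiency = (Q_useful / Q_fuel) * 100
Efficiency = (25060 / 51089) * 100
Efficiency = 0.4905 * 100 = 49.05%


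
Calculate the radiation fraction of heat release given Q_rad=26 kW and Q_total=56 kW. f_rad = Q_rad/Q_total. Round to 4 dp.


f_rad = Q_rad / Q_total
f_rad = 26 / 56 = 0.4643


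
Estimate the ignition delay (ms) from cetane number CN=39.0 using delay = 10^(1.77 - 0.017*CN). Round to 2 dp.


delay = 10^(1.77 - 0.017*CN)
Exponent = 1.77 - 0.017*39.0 = 1.1070
delay = 10^1.1070 = 12.79 ms


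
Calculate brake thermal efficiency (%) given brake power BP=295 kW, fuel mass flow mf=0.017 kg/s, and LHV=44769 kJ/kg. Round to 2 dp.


eta_BTE = (BP / (mf * LHV)) * 100
Denominator = 0.017 * 44769 = 761.0730 kW
eta_BTE = (295 / 761.0730) * 100 = 38.76%


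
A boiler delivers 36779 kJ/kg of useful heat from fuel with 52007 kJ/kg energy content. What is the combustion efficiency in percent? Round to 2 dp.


Efficiency = (Q_useful / Q_fuel) * 100
Efficiency = (36779 / 52007) * 100
Efficiency = 0.7072 * 100 = 70.72%


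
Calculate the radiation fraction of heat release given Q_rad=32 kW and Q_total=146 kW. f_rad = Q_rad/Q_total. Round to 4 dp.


f_rad = Q_rad / Q_total
f_rad = 32 / 146 = 0.2192


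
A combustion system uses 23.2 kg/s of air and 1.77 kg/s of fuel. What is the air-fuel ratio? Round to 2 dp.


AFR = m_air / m_fuel
AFR = 23.2 / 1.77 = 13.11


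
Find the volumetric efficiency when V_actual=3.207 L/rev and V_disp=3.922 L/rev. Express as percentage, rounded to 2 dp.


eta_v = (V_actual / V_disp) * 100
Ratio = 3.207 / 3.922 = 0.8177
eta_v = 0.8177 * 100 = 81.77%


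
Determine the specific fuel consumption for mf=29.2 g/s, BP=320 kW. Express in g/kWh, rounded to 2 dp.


SFC = (mf / BP) * 3600
Rate = 29.2 / 320 = 0.091250 g/(s*kW)
SFC = 0.091250 * 3600 = 328.50 g/kWh


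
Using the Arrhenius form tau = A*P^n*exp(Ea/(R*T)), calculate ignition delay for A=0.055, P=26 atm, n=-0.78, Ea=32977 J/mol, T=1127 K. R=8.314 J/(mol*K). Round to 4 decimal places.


tau = A * P^n * exp(Ea/(R*T))
P^n = 26^(-0.78) = 0.07876274
Ea/(R*T) = 32977/(8.314*1127) = 3.519470
exp(Ea/(R*T)) = 33.766511
tau = 0.055 * 0.07876274 * 33.766511 = 0.1463 ms


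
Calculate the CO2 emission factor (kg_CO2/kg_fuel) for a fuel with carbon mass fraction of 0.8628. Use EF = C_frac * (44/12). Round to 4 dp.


EF = C_frac * (M_CO2 / M_C)
EF = 0.8628 * (44/12)
EF = 0.8628 * 3.666667 = 3.1636 kg_CO2/kg_fuel


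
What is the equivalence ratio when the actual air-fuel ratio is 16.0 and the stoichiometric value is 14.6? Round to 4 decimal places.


phi = AFR_stoich / AFR_actual
phi = 14.6 / 16.0 = 0.9125


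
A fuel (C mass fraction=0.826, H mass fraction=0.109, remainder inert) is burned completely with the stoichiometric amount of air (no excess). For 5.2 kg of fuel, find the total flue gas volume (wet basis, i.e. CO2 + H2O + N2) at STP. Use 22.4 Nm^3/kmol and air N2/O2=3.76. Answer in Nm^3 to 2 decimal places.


Per kg fuel: CO2 = (C/12 kmol)*22.4 = (0.826/12)*22.4 = 1.54187 Nm^3
Per kg fuel: H2O = (H/2 kmol)*22.4 = (0.109/2)*22.4 = 1.22080 Nm^3
O2 needed per kg fuel = C/12 + H/4 = 0.826/12 + 0.109/4 = 0.09608333 kmol
Per kg fuel: N2 = O2*3.76*22.4 = 0.09608333*3.76*22.4 = 8.09252 Nm^3
Total per kg = 1.54187 + 1.22080 + 8.09252 = 10.85519 Nm^3
Total = 10.85519 * 5.2 = 56.45 Nm^3


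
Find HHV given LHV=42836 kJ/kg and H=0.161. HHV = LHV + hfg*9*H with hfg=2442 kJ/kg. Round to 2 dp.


HHV = LHV + hfg * 9 * H
Water addition = 2442 * 9 * 0.161 = 3538.458 kJ/kg
HHV = 42836 + 3538.458 = 46374.46 kJ/kg


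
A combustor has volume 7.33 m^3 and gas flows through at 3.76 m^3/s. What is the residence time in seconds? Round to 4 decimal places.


tau = V / Q_flow
tau = 7.33 / 3.76 = 1.9495 s


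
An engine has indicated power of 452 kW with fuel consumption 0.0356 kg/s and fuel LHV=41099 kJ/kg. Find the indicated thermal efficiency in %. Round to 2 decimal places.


eta_ith = (IP / (mf * LHV)) * 100
Denominator = 0.0356 * 41099 = 1463.1244 kW
eta_ith = (452 / 1463.1244) * 100 = 30.89%


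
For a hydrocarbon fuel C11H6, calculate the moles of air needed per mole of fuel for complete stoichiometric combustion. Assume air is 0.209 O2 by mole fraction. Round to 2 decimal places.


Balanced combustion: C11H6 + 12.5 O2 -> 11 CO2 + 3 H2O
O2 needed = C + H/4 = 11 + 6/4 = 12.50 moles
Air moles = O2 / 0.209 = 12.50 / 0.209 = 59.81 moles air


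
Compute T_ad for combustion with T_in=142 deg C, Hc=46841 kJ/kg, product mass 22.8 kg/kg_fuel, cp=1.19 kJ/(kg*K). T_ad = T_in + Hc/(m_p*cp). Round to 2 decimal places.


T_ad = T_in + Hc / (m_p * cp)
Denominator = 22.8 * 1.19 = 27.1320
Temperature rise = 46841 / 27.1320 = 1726.41 K
T_ad = 142 + 1726.41 = 1868.41 deg C


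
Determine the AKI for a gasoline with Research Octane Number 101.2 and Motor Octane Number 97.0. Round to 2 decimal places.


AKI = (RON + MON) / 2
AKI = (101.2 + 97.0) / 2
AKI = 198.2 / 2 = 99.10


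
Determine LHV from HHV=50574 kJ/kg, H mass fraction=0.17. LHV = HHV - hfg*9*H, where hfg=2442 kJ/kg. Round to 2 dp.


LHV = HHV - hfg * 9 * H
Water correction = 2442 * 9 * 0.17 = 3736.260 kJ/kg
LHV = 50574 - 3736.260 = 46837.74 kJ/kg


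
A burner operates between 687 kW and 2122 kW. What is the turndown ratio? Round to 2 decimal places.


TDR = Q_max / Q_min
TDR = 2122 / 687 = 3.09


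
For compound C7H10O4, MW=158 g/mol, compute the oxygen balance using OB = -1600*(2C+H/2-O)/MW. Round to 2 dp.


OB = -1600 * (2C + H/2 - O) / MW
Inner = 2*7 + 10/2 - 4 = 15.00
OB = -1600 * 15.00 / 158 = -151.90%
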